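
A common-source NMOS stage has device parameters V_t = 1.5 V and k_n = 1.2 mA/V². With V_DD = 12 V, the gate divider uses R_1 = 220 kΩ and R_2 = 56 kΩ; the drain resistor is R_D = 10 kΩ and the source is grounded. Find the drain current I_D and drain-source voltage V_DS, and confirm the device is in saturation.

V_G = V_DD·R_2/(R_1+R_2) = 12×56/276 = 2.43 V. With the source grounded, V_GS = V_G = 2.43 V.
Assume saturation: I_D = (k_n/2)(V_GS − V_t)² = (1.2/2)×(2.43 − 1.5)² = 0.6×0.935² = 0.524 mA.
V_DS = V_DD − I_D·R_D = 12 − 0.524×10 = 6.76 V.
Saturation requires V_DS ≥ V_GS − V_t = 0.935 V; 6.76 ≥ 0.935 ✓.

I_D ≈ 0.52 mA, V_DS ≈ 6.8 V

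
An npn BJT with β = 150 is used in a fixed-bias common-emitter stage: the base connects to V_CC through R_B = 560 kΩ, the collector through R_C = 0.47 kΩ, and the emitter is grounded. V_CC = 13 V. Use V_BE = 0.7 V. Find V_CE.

V_CE ≈ 11 V

Base loop: V_CC = I_B·R_B + V_BE, so I_B = (13 − 0.7)/560 kΩ = 0.022 mA.
In the active region I_C = β·I_B = 150 × 0.022 = 3.29 mA.
Collector loop: V_CE = V_CC − I_C·R_C = 13 − 3.29×0.47 = 11.5 V.
Since V_CE = 11.5 V > V_CE(sat) ≈ 0.2 V, the transistor is in the active region as assumed.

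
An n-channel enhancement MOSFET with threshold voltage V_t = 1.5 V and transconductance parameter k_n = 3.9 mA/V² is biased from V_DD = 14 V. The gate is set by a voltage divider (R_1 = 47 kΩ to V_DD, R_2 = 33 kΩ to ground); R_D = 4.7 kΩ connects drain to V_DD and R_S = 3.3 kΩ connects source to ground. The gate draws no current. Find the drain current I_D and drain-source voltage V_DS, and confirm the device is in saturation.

I_D ≈ 1.1 mA, V_DS ≈ 5.4 V

V_G = V_DD·R_2/(R_1+R_2) = 14×33/80 = 5.78 V.
Assume saturation: I_D = (k_n/2)(V_GS − V_t)² with V_GS = V_G − I_D·R_S = 5.78 − 3.3·I_D.
Substituting gives 21.2·I_D² − 56·I_D + 35.6 = 0, with roots I_D = 1.07 or 1.57 mA.
The root I_D = 1.57 mA gives V_GS = 0.604 V ≤ V_t, so take I_D = 1.07 mA.
Then V_GS = 2.24 V and V_DS = V_DD − I_D(R_D+R_S) = 14 − 1.07×8 = 5.43 V.
Saturation requires V_DS ≥ V_GS − V_t = 0.741 V; 5.43 ≥ 0.741 ✓.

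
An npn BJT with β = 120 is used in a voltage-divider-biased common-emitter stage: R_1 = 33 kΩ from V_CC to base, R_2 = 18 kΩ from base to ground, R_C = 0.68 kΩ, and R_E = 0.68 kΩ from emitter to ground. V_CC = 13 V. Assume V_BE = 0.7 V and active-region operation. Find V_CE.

Thevenize the base divider: V_Th = V_CC·R_2/(R_1+R_2) = 13×18/51 = 4.59 V, R_Th = R_1‖R_2 = 11.6 kΩ.
Base-emitter loop: V_Th = I_B·R_Th + V_BE + (β+1)I_B·R_E, so I_B = (4.59 − 0.7) / (11.6 + 121×0.68) = 0.0414 mA.
I_C = β·I_B = 120×0.0414 = 4.97 mA, and I_E = (β+1)I_B = 5.01 mA.
V_CE = V_CC − I_C·R_C − I_E·R_E = 13 − 4.97×0.68 − 5.01×0.68 = 6.22 V.
V_CE = 6.22 V > 0.2 V confirms active-region operation.

V_CE ≈ 6.2 V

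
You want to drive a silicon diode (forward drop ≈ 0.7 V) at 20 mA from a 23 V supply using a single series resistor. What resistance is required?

R ≈ 1.1 kΩ

The resistor drops V_S − V_D = 23 − 0.7 = 22.3 V at 20 mA.
R = 22.3 V / 20 mA = 1.11 kΩ.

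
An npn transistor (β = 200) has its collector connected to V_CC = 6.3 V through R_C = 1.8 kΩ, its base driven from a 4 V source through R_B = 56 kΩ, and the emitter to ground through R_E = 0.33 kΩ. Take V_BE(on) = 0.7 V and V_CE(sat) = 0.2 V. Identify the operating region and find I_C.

saturation; I_C ≈ 2.9 mA

Assume active: I_B = (4 − 0.7)/(56 + 201×0.33) = 0.027 mA, I_C = β·I_B = 5.4 mA.
Then V_CE = 6.3 − 5.4×1.8 − 5.42×0.33 = -5.2 V < 0.2 V — the active assumption fails.
Re-solve with V_CE = 0.2 V. KCL at the emitter: V_E/R_E = (V_BB−0.7−V_E)/R_B + (V_CC−0.2−V_E)/R_C, giving V_E = 0.957 V.
I_C = (V_CC − 0.2 − V_E)/R_C = (6.1 − 0.957)/1.8 = 2.86 mA.
Check: I_B = (3.3 − 0.957)/56 = 0.0418 mA, and β·I_B = 8.37 mA > I_C, confirming saturation.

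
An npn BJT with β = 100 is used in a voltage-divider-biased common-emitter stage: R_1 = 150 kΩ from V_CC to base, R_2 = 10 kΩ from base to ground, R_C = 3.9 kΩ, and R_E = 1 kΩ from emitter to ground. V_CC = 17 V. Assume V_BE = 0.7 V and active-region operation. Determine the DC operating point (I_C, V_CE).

Thevenize the base divider: V_Th = V_CC·R_2/(R_1+R_2) = 17×10/160 = 1.06 V, R_Th = R_1‖R_2 = 9.38 kΩ.
Base-emitter loop: V_Th = I_B·R_Th + V_BE + (β+1)I_B·R_E, so I_B = (1.06 − 0.7) / (9.38 + 101×1) = 0.00328 mA.
I_C = β·I_B = 100×0.00328 = 0.328 mA, and I_E = (β+1)I_B = 0.332 mA.
V_CE = V_CC − I_C·R_C − I_E·R_E = 17 − 0.328×3.9 − 0.332×1 = 15.4 V.
V_CE = 15.4 V > 0.2 V confirms active-region operation.

I_C ≈ 0.33 mA, V_CE ≈ 15 V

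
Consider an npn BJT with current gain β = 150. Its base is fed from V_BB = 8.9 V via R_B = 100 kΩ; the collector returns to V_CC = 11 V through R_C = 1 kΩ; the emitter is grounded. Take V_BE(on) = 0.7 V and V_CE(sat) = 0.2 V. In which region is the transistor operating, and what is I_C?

Assume active: I_B = (8.9 − 0.7)/100 = 0.082 mA, giving I_C = β·I_B = 12.3 mA.
But then V_CE = 11 − 12.3×1 = -1.3 V < V_CE(sat) = 0.2 V — impossible in the active region.
So the transistor is saturated. With V_CE = 0.2 V, I_C = (V_CC − 0.2)/R_C = 10.8/1 = 10.8 mA.
Check: β·I_B = 12.3 mA > I_C = 10.8 mA, confirming saturation.

saturation; I_C ≈ 11 mA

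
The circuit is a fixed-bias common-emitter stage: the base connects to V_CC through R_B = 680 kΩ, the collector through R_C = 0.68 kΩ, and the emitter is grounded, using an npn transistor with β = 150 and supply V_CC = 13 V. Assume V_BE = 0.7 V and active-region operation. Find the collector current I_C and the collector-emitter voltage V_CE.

I_C ≈ 2.7 mA, V_CE ≈ 11 V

Base loop: V_CC = I_B·R_B + V_BE, so I_B = (13 − 0.7)/680 kΩ = 0.0181 mA.
In the active region I_C = β·I_B = 150 × 0.0181 = 2.71 mA.
Collector loop: V_CE = V_CC − I_C·R_C = 13 − 2.71×0.68 = 11.2 V.
Since V_CE = 11.2 V > V_CE(sat) ≈ 0.2 V, the transistor is in the active region as assumed.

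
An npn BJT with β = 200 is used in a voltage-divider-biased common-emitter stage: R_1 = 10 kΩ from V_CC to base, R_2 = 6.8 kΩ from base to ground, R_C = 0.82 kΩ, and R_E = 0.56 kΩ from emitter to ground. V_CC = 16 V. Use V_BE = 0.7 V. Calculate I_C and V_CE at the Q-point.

Thevenize the base divider: V_Th = V_CC·R_2/(R_1+R_2) = 16×6.8/16.8 = 6.48 V, R_Th = R_1‖R_2 = 4.05 kΩ.
Base-emitter loop: V_Th = I_B·R_Th + V_BE + (β+1)I_B·R_E, so I_B = (6.48 − 0.7) / (4.05 + 201×0.56) = 0.0495 mA.
I_C = β·I_B = 200×0.0495 = 9.91 mA, and I_E = (β+1)I_B = 9.96 mA.
V_CE = V_CC − I_C·R_C − I_E·R_E = 16 − 9.91×0.82 − 9.96×0.56 = 2.3 V.
V_CE = 2.3 V > 0.2 V confirms active-region operation.

I_C ≈ 9.9 mA, V_CE ≈ 2.3 V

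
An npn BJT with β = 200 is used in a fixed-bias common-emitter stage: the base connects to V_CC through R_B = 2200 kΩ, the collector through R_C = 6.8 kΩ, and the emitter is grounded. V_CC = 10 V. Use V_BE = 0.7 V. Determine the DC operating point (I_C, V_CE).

Base loop: V_CC = I_B·R_B + V_BE, so I_B = (10 − 0.7)/2200 kΩ = 0.00423 mA.
In the active region I_C = β·I_B = 200 × 0.00423 = 0.845 mA.
Collector loop: V_CE = V_CC − I_C·R_C = 10 − 0.845×6.8 = 4.25 V.
Since V_CE = 4.25 V > V_CE(sat) ≈ 0.2 V, the transistor is in the active region as assumed.

I_C ≈ 0.85 mA, V_CE ≈ 4.3 V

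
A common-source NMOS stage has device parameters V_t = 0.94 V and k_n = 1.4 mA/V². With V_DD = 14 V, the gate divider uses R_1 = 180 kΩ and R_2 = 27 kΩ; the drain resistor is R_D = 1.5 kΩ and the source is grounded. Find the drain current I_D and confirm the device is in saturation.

V_G = V_DD·R_2/(R_1+R_2) = 14×27/207 = 1.83 V. With the source grounded, V_GS = V_G = 1.83 V.
Assume saturation: I_D = (k_n/2)(V_GS − V_t)² = (1.4/2)×(1.83 − 0.94)² = 0.7×0.886² = 0.55 mA.
V_DS = V_DD − I_D·R_D = 14 − 0.55×1.5 = 13.2 V.
Saturation requires V_DS ≥ V_GS − V_t = 0.886 V; 13.2 ≥ 0.886 ✓.

I_D ≈ 0.55 mA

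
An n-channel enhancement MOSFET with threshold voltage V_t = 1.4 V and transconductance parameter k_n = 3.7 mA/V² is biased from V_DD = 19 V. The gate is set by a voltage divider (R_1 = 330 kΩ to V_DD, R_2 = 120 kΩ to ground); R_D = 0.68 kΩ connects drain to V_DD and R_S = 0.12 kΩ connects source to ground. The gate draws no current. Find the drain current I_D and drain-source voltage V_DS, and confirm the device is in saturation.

I_D ≈ 11 mA, V_DS ≈ 11 V

V_G = V_DD·R_2/(R_1+R_2) = 19×120/450 = 5.07 V.
Assume saturation: I_D = (k_n/2)(V_GS − V_t)² with V_GS = V_G − I_D·R_S = 5.07 − 0.12·I_D.
Substituting gives 0.0266·I_D² − 2.63·I_D + 24.9 = 0, with roots I_D = 10.6 or 88 mA.
The root I_D = 88 mA gives V_GS = -5.5 V ≤ V_t, so take I_D = 10.6 mA.
Then V_GS = 3.79 V and V_DS = V_DD − I_D(R_D+R_S) = 19 − 10.6×0.8 = 10.5 V.
Saturation requires V_DS ≥ V_GS − V_t = 2.39 V; 10.5 ≥ 2.39 ✓.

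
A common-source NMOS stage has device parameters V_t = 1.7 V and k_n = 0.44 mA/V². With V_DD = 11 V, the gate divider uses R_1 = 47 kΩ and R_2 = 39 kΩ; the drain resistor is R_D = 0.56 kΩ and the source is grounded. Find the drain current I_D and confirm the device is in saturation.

V_G = V_DD·R_2/(R_1+R_2) = 11×39/86 = 4.99 V. With the source grounded, V_GS = V_G = 4.99 V.
Assume saturation: I_D = (k_n/2)(V_GS − V_t)² = (0.44/2)×(4.99 − 1.7)² = 0.22×3.29² = 2.38 mA.
V_DS = V_DD − I_D·R_D = 11 − 2.38×0.56 = 9.67 V.
Saturation requires V_DS ≥ V_GS − V_t = 3.29 V; 9.67 ≥ 3.29 ✓.

I_D ≈ 2.4 mA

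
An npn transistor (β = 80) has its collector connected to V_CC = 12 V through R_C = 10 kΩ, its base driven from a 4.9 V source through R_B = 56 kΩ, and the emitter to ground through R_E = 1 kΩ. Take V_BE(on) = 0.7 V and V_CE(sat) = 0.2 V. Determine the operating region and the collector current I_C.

Assume active: I_B = (4.9 − 0.7)/(56 + 81×1) = 0.0307 mA, I_C = β·I_B = 2.45 mA.
Then V_CE = 12 − 2.45×10 − 2.48×1 = -15 V < 0.2 V — the active assumption fails.
Re-solve with V_CE = 0.2 V. KCL at the emitter: V_E/R_E = (V_BB−0.7−V_E)/R_B + (V_CC−0.2−V_E)/R_C, giving V_E = 1.12 V.
I_C = (V_CC − 0.2 − V_E)/R_C = (11.8 − 1.12)/10 = 1.07 mA.
Check: I_B = (4.2 − 1.12)/56 = 0.055 mA, and β·I_B = 4.4 mA > I_C, confirming saturation.

saturation; I_C ≈ 1.1 mA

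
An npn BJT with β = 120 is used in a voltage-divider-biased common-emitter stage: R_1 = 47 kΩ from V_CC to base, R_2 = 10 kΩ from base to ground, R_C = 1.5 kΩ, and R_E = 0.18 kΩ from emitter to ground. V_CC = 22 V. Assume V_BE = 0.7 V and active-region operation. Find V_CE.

Thevenize the base divider: V_Th = V_CC·R_2/(R_1+R_2) = 22×10/57 = 3.86 V, R_Th = R_1‖R_2 = 8.25 kΩ.
Base-emitter loop: V_Th = I_B·R_Th + V_BE + (β+1)I_B·R_E, so I_B = (3.86 − 0.7) / (8.25 + 121×0.18) = 0.105 mA.
I_C = β·I_B = 120×0.105 = 12.6 mA, and I_E = (β+1)I_B = 12.7 mA.
V_CE = V_CC − I_C·R_C − I_E·R_E = 22 − 12.6×1.5 − 12.7×0.18 = 0.766 V.
V_CE = 0.766 V > 0.2 V confirms active-region operation.

V_CE ≈ 0.77 V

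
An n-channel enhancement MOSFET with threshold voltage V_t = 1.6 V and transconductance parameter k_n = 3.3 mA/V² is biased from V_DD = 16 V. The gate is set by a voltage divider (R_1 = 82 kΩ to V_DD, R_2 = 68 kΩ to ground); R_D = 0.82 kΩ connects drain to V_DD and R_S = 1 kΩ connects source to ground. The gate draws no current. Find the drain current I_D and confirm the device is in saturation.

I_D ≈ 4.1 mA

V_G = V_DD·R_2/(R_1+R_2) = 16×68/150 = 7.25 V.
Assume saturation: I_D = (k_n/2)(V_GS − V_t)² with V_GS = V_G − I_D·R_S = 7.25 − 1·I_D.
Substituting gives 1.65·I_D² − 19.7·I_D + 52.7 = 0, with roots I_D = 4.08 or 7.83 mA.
The root I_D = 7.83 mA gives V_GS = -0.579 V ≤ V_t, so take I_D = 4.08 mA.
Then V_GS = 3.17 V and V_DS = V_DD − I_D(R_D+R_S) = 16 − 4.08×1.82 = 8.57 V.
Saturation requires V_DS ≥ V_GS − V_t = 1.57 V; 8.57 ≥ 1.57 ✓.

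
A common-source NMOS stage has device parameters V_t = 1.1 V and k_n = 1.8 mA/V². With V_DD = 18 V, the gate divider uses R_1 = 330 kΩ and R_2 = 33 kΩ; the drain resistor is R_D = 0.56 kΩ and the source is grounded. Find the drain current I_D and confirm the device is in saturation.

V_G = V_DD·R_2/(R_1+R_2) = 18×33/363 = 1.64 V. With the source grounded, V_GS = V_G = 1.64 V.
Assume saturation: I_D = (k_n/2)(V_GS − V_t)² = (1.8/2)×(1.64 − 1.1)² = 0.9×0.536² = 0.259 mA.
V_DS = V_DD − I_D·R_D = 18 − 0.259×0.56 = 17.9 V.
Saturation requires V_DS ≥ V_GS − V_t = 0.536 V; 17.9 ≥ 0.536 ✓.

I_D ≈ 0.26 mA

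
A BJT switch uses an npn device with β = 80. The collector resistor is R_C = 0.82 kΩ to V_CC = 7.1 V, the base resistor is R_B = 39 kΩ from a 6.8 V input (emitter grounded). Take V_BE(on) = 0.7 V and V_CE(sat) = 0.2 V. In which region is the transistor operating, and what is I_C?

saturation; I_C ≈ 8.4 mA

Assume active: I_B = (6.8 − 0.7)/39 = 0.156 mA, giving I_C = β·I_B = 12.5 mA.
But then V_CE = 7.1 − 12.5×0.82 = -3.16 V < V_CE(sat) = 0.2 V — impossible in the active region.
So the transistor is saturated. With V_CE = 0.2 V, I_C = (V_CC − 0.2)/R_C = 6.9/0.82 = 8.41 mA.
Check: β·I_B = 12.5 mA > I_C = 8.41 mA, confirming saturation.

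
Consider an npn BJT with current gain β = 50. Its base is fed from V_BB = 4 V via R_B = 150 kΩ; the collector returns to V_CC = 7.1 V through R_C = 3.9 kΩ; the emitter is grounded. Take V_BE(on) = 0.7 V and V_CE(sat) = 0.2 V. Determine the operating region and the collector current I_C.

Assume active. Base-emitter loop: I_B = (V_BB − V_BE)/R_B = (4 − 0.7)/150 = 0.022 mA.
I_C = β·I_B = 50×0.022 = 1.1 mA.
V_CE = V_CC − I_C·R_C = 7.1 − 1.1×3.9 = 2.81 V > V_CE(sat), so the active-region assumption holds.

active; I_C ≈ 1.1 mA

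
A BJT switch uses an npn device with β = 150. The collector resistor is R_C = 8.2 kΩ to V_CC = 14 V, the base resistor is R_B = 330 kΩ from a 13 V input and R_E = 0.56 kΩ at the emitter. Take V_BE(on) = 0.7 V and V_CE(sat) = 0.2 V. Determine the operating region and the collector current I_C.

saturation; I_C ≈ 1.6 mA

Assume active: I_B = (13 − 0.7)/(330 + 151×0.56) = 0.0297 mA, I_C = β·I_B = 4.45 mA.
Then V_CE = 14 − 4.45×8.2 − 4.48×0.56 = -25 V < 0.2 V — the active assumption fails.
Re-solve with V_CE = 0.2 V. KCL at the emitter: V_E/R_E = (V_BB−0.7−V_E)/R_B + (V_CC−0.2−V_E)/R_C, giving V_E = 0.9 V.
I_C = (V_CC − 0.2 − V_E)/R_C = (13.8 − 0.9)/8.2 = 1.57 mA.
Check: I_B = (12.3 − 0.9)/330 = 0.0345 mA, and β·I_B = 5.18 mA > I_C, confirming saturation.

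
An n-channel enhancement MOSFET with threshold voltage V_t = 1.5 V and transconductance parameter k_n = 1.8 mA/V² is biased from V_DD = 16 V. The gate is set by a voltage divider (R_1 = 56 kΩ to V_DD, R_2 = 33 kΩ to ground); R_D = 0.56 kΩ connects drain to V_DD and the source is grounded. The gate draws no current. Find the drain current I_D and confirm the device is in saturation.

I_D ≈ 18 mA

V_G = V_DD·R_2/(R_1+R_2) = 16×33/89 = 5.93 V. With the source grounded, V_GS = V_G = 5.93 V.
Assume saturation: I_D = (k_n/2)(V_GS − V_t)² = (1.8/2)×(5.93 − 1.5)² = 0.9×4.43² = 17.7 mA.
V_DS = V_DD − I_D·R_D = 16 − 17.7×0.56 = 6.1 V.
Saturation requires V_DS ≥ V_GS − V_t = 4.43 V; 6.1 ≥ 4.43 ✓.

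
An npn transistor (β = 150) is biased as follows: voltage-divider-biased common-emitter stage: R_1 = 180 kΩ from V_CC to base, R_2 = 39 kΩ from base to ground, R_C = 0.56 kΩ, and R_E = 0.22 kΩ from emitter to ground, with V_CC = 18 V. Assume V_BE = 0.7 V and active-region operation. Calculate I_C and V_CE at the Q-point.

I_C ≈ 5.8 mA, V_CE ≈ 14 V

Thevenize the base divider: V_Th = V_CC·R_2/(R_1+R_2) = 18×39/219 = 3.21 V, R_Th = R_1‖R_2 = 32.1 kΩ.
Base-emitter loop: V_Th = I_B·R_Th + V_BE + (β+1)I_B·R_E, so I_B = (3.21 − 0.7) / (32.1 + 151×0.22) = 0.0384 mA.
I_C = β·I_B = 150×0.0384 = 5.76 mA, and I_E = (β+1)I_B = 5.8 mA.
V_CE = V_CC − I_C·R_C − I_E·R_E = 18 − 5.76×0.56 − 5.8×0.22 = 13.5 V.
V_CE = 13.5 V > 0.2 V confirms active-region operation.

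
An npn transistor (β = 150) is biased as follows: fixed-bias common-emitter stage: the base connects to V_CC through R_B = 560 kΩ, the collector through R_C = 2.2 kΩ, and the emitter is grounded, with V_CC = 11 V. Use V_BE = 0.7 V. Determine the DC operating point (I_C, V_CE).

I_C ≈ 2.8 mA, V_CE ≈ 4.9 V

Base loop: V_CC = I_B·R_B + V_BE, so I_B = (11 − 0.7)/560 kΩ = 0.0184 mA.
In the active region I_C = β·I_B = 150 × 0.0184 = 2.76 mA.
Collector loop: V_CE = V_CC − I_C·R_C = 11 − 2.76×2.2 = 4.93 V.
Since V_CE = 4.93 V > V_CE(sat) ≈ 0.2 V, the transistor is in the active region as assumed.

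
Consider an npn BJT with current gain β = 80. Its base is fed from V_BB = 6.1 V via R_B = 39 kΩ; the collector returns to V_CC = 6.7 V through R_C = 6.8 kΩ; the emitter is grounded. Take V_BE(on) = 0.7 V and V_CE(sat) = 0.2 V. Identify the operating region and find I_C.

Assume active: I_B = (6.1 − 0.7)/39 = 0.138 mA, giving I_C = β·I_B = 11.1 mA.
But then V_CE = 6.7 − 11.1×6.8 = -68.6 V < V_CE(sat) = 0.2 V — impossible in the active region.
So the transistor is saturated. With V_CE = 0.2 V, I_C = (V_CC − 0.2)/R_C = 6.5/6.8 = 0.956 mA.
Check: β·I_B = 11.1 mA > I_C = 0.956 mA, confirming saturation.

saturation; I_C ≈ 0.96 mA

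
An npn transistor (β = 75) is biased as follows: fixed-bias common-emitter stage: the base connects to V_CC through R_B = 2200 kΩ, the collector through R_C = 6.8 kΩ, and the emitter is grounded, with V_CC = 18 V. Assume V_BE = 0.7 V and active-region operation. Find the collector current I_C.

I_C ≈ 0.59 mA

Base loop: V_CC = I_B·R_B + V_BE, so I_B = (18 − 0.7)/2200 kΩ = 0.00786 mA.
In the active region I_C = β·I_B = 75 × 0.00786 = 0.59 mA.
Collector loop: V_CE = V_CC − I_C·R_C = 18 − 0.59×6.8 = 14 V.
Since V_CE = 14 V > V_CE(sat) ≈ 0.2 V, the transistor is in the active region as assumed.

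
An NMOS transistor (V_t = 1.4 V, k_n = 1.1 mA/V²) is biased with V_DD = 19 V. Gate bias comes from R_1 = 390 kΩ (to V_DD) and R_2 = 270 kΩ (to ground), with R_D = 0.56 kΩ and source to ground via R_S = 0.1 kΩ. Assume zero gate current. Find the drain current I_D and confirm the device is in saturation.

V_G = V_DD·R_2/(R_1+R_2) = 19×270/660 = 7.77 V.
Assume saturation: I_D = (k_n/2)(V_GS − V_t)² with V_GS = V_G − I_D·R_S = 7.77 − 0.1·I_D.
Substituting gives 0.0055·I_D² − 1.7·I_D + 22.3 = 0, with roots I_D = 13.7 or 296 mA.
The root I_D = 296 mA gives V_GS = -21.8 V ≤ V_t, so take I_D = 13.7 mA.
Then V_GS = 6.4 V and V_DS = V_DD − I_D(R_D+R_S) = 19 − 13.7×0.66 = 9.93 V.
Saturation requires V_DS ≥ V_GS − V_t = 5 V; 9.93 ≥ 5 ✓.

I_D ≈ 14 mA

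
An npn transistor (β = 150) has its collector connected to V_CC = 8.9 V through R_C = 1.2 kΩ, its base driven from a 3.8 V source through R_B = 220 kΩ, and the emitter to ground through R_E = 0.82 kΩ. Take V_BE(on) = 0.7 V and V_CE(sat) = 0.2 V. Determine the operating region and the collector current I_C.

Assume active. Base-emitter loop: I_B = (V_BB − V_BE)/(R_B + (β+1)R_E) = (3.8 − 0.7)/(220 + 151×0.82) = 0.00902 mA.
I_C = β·I_B = 150×0.00902 = 1.35 mA.
V_CE = V_CC − I_C·R_C − I_E·R_E = 8.9 − 1.35×1.2 − 1.36×0.82 = 6.16 V > V_CE(sat), so the active-region assumption holds.

active; I_C ≈ 1.4 mA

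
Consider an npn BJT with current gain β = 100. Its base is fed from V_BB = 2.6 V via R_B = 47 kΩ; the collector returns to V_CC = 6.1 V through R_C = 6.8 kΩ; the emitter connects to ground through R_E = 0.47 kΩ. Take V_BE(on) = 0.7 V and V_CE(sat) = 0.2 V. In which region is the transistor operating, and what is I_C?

saturation; I_C ≈ 0.81 mA

Assume active: I_B = (2.6 − 0.7)/(47 + 101×0.47) = 0.0201 mA, I_C = β·I_B = 2.01 mA.
Then V_CE = 6.1 − 2.01×6.8 − 2.03×0.47 = -8.53 V < 0.2 V — the active assumption fails.
Re-solve with V_CE = 0.2 V. KCL at the emitter: V_E/R_E = (V_BB−0.7−V_E)/R_B + (V_CC−0.2−V_E)/R_C, giving V_E = 0.396 V.
I_C = (V_CC − 0.2 − V_E)/R_C = (5.9 − 0.396)/6.8 = 0.809 mA.
Check: I_B = (1.9 − 0.396)/47 = 0.032 mA, and β·I_B = 3.2 mA > I_C, confirming saturation.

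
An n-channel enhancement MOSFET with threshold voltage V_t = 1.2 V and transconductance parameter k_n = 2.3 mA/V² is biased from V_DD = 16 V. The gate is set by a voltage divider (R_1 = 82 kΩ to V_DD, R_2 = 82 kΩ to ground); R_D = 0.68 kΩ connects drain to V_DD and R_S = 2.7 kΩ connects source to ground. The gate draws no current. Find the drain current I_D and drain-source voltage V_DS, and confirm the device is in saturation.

V_G = V_DD·R_2/(R_1+R_2) = 16×82/164 = 8 V.
Assume saturation: I_D = (k_n/2)(V_GS − V_t)² with V_GS = V_G − I_D·R_S = 8 − 2.7·I_D.
Substituting gives 8.38·I_D² − 43.2·I_D + 53.2 = 0, with roots I_D = 2.03 or 3.13 mA.
The root I_D = 3.13 mA gives V_GS = -0.45 V ≤ V_t, so take I_D = 2.03 mA.
Then V_GS = 2.53 V and V_DS = V_DD − I_D(R_D+R_S) = 16 − 2.03×3.38 = 9.15 V.
Saturation requires V_DS ≥ V_GS − V_t = 1.33 V; 9.15 ≥ 1.33 ✓.

I_D ≈ 2 mA, V_DS ≈ 9.1 V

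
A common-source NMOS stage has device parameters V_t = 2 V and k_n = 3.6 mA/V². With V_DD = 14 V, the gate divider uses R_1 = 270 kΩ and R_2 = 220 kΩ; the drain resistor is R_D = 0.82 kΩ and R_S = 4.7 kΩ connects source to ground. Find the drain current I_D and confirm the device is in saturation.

I_D ≈ 0.77 mA

V_G = V_DD·R_2/(R_1+R_2) = 14×220/490 = 6.29 V.
Assume saturation: I_D = (k_n/2)(V_GS − V_t)² with V_GS = V_G − I_D·R_S = 6.29 − 4.7·I_D.
Substituting gives 39.8·I_D² − 73.5·I_D + 33.1 = 0, with roots I_D = 0.772 or 1.08 mA.
The root I_D = 1.08 mA gives V_GS = 1.23 V ≤ V_t, so take I_D = 0.772 mA.
Then V_GS = 2.66 V and V_DS = V_DD − I_D(R_D+R_S) = 14 − 0.772×5.52 = 9.74 V.
Saturation requires V_DS ≥ V_GS − V_t = 0.655 V; 9.74 ≥ 0.655 ✓.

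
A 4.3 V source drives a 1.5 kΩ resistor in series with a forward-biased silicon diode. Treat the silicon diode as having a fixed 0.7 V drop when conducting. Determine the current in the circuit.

KVL around the loop: 4.3 = V_D + I·R = 0.7 + I × 1.5 kΩ.
So I = (4.3 − 0.7) / 1.5 kΩ = 3.6 / 1.5 = 2.4 mA.

I ≈ 2.4 mA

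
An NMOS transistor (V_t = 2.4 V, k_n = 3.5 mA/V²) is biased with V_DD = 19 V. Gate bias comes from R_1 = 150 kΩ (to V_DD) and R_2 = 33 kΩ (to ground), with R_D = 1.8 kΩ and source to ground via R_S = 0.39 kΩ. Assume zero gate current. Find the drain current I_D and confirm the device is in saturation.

V_G = V_DD·R_2/(R_1+R_2) = 19×33/183 = 3.43 V.
Assume saturation: I_D = (k_n/2)(V_GS − V_t)² with V_GS = V_G − I_D·R_S = 3.43 − 0.39·I_D.
Substituting gives 0.266·I_D² − 2.4·I_D + 1.84 = 0, with roots I_D = 0.847 or 8.17 mA.
The root I_D = 8.17 mA gives V_GS = 0.239 V ≤ V_t, so take I_D = 0.847 mA.
Then V_GS = 3.1 V and V_DS = V_DD − I_D(R_D+R_S) = 19 − 0.847×2.19 = 17.1 V.
Saturation requires V_DS ≥ V_GS − V_t = 0.696 V; 17.1 ≥ 0.696 ✓.

I_D ≈ 0.85 mA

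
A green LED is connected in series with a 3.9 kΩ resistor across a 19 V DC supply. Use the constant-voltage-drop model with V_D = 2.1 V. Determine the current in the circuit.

KVL around the loop: 19 = V_D + I·R = 2.1 + I × 3.9 kΩ.
So I = (19 − 2.1) / 3.9 kΩ = 16.9 / 3.9 = 4.33 mA.

I ≈ 4.3 mA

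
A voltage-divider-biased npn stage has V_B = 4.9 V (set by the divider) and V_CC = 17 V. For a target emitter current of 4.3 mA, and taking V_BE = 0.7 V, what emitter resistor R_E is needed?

R_E ≈ 0.98 kΩ

V_E = V_B − V_BE = 4.9 − 0.7 = 4.2 V.
R_E = V_E / I_E = 4.2 / 4.3 = 0.977 kΩ.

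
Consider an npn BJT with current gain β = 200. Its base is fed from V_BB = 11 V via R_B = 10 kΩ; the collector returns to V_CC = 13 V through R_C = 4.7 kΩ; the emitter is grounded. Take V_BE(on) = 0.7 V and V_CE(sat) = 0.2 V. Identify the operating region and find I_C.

saturation; I_C ≈ 2.7 mA

Assume active: I_B = (11 − 0.7)/10 = 1.03 mA, giving I_C = β·I_B = 206 mA.
But then V_CE = 13 − 206×4.7 = -955 V < V_CE(sat) = 0.2 V — impossible in the active region.
So the transistor is saturated. With V_CE = 0.2 V, I_C = (V_CC − 0.2)/R_C = 12.8/4.7 = 2.72 mA.
Check: β·I_B = 206 mA > I_C = 2.72 mA, confirming saturation.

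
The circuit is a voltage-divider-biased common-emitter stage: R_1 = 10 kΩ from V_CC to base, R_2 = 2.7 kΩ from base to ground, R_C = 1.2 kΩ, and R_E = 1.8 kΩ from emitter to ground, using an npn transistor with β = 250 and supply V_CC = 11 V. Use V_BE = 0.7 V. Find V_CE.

Thevenize the base divider: V_Th = V_CC·R_2/(R_1+R_2) = 11×2.7/12.7 = 2.34 V, R_Th = R_1‖R_2 = 2.13 kΩ.
Base-emitter loop: V_Th = I_B·R_Th + V_BE + (β+1)I_B·R_E, so I_B = (2.34 − 0.7) / (2.13 + 251×1.8) = 0.00361 mA.
I_C = β·I_B = 250×0.00361 = 0.902 mA, and I_E = (β+1)I_B = 0.906 mA.
V_CE = V_CC − I_C·R_C − I_E·R_E = 11 − 0.902×1.2 − 0.906×1.8 = 8.29 V.
V_CE = 8.29 V > 0.2 V confirms active-region operation.

V_CE ≈ 8.3 V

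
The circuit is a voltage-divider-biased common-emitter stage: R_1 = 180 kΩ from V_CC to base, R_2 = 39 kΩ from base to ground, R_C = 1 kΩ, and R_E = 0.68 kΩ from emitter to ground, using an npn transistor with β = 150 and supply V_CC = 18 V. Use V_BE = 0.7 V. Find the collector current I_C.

Thevenize the base divider: V_Th = V_CC·R_2/(R_1+R_2) = 18×39/219 = 3.21 V, R_Th = R_1‖R_2 = 32.1 kΩ.
Base-emitter loop: V_Th = I_B·R_Th + V_BE + (β+1)I_B·R_E, so I_B = (3.21 − 0.7) / (32.1 + 151×0.68) = 0.0186 mA.
I_C = β·I_B = 150×0.0186 = 2.79 mA, and I_E = (β+1)I_B = 2.81 mA.
V_CE = V_CC − I_C·R_C − I_E·R_E = 18 − 2.79×1 − 2.81×0.68 = 13.3 V.
V_CE = 13.3 V > 0.2 V confirms active-region operation.

I_C ≈ 2.8 mA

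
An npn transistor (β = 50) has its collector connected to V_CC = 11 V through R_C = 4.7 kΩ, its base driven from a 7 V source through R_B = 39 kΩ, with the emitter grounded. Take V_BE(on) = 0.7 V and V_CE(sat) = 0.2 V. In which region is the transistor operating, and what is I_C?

Assume active: I_B = (7 − 0.7)/39 = 0.162 mA, giving I_C = β·I_B = 8.08 mA.
But then V_CE = 11 − 8.08×4.7 = -27 V < V_CE(sat) = 0.2 V — impossible in the active region.
So the transistor is saturated. With V_CE = 0.2 V, I_C = (V_CC − 0.2)/R_C = 10.8/4.7 = 2.3 mA.
Check: β·I_B = 8.08 mA > I_C = 2.3 mA, confirming saturation.

saturation; I_C ≈ 2.3 mA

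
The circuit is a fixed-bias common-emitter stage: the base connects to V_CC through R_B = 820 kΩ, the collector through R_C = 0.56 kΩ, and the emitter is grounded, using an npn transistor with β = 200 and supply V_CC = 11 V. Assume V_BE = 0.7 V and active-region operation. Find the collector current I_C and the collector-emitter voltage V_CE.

I_C ≈ 2.5 mA, V_CE ≈ 9.6 V

Base loop: V_CC = I_B·R_B + V_BE, so I_B = (11 − 0.7)/820 kΩ = 0.0126 mA.
In the active region I_C = β·I_B = 200 × 0.0126 = 2.51 mA.
Collector loop: V_CE = V_CC − I_C·R_C = 11 − 2.51×0.56 = 9.59 V.
Since V_CE = 9.59 V > V_CE(sat) ≈ 0.2 V, the transistor is in the active region as assumed.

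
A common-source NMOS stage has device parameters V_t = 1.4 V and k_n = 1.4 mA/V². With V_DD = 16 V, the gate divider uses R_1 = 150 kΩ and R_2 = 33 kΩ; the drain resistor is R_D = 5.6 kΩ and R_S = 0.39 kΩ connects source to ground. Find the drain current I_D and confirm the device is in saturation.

V_G = V_DD·R_2/(R_1+R_2) = 16×33/183 = 2.89 V.
Assume saturation: I_D = (k_n/2)(V_GS − V_t)² with V_GS = V_G − I_D·R_S = 2.89 − 0.39·I_D.
Substituting gives 0.106·I_D² − 1.81·I_D + 1.54 = 0, with roots I_D = 0.9 or 16.1 mA.
The root I_D = 16.1 mA gives V_GS = -3.4 V ≤ V_t, so take I_D = 0.9 mA.
Then V_GS = 2.53 V and V_DS = V_DD − I_D(R_D+R_S) = 16 − 0.9×5.99 = 10.6 V.
Saturation requires V_DS ≥ V_GS − V_t = 1.13 V; 10.6 ≥ 1.13 ✓.

I_D ≈ 0.9 mA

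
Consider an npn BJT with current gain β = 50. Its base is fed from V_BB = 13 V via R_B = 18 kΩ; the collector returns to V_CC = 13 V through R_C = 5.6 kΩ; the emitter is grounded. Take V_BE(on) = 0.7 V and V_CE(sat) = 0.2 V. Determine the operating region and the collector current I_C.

saturation; I_C ≈ 2.3 mA

Assume active: I_B = (13 − 0.7)/18 = 0.683 mA, giving I_C = β·I_B = 34.2 mA.
But then V_CE = 13 − 34.2×5.6 = -178 V < V_CE(sat) = 0.2 V — impossible in the active region.
So the transistor is saturated. With V_CE = 0.2 V, I_C = (V_CC − 0.2)/R_C = 12.8/5.6 = 2.29 mA.
Check: β·I_B = 34.2 mA > I_C = 2.29 mA, confirming saturation.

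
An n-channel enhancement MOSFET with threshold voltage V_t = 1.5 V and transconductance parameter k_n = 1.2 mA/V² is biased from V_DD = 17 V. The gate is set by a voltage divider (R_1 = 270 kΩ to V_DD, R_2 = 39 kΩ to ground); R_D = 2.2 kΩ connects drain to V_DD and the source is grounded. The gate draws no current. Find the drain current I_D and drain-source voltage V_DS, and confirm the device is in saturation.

V_G = V_DD·R_2/(R_1+R_2) = 17×39/309 = 2.15 V. With the source grounded, V_GS = V_G = 2.15 V.
Assume saturation: I_D = (k_n/2)(V_GS − V_t)² = (1.2/2)×(2.15 − 1.5)² = 0.6×0.646² = 0.25 mA.
V_DS = V_DD − I_D·R_D = 17 − 0.25×2.2 = 16.4 V.
Saturation requires V_DS ≥ V_GS − V_t = 0.646 V; 16.4 ≥ 0.646 ✓.

I_D ≈ 0.25 mA, V_DS ≈ 16 V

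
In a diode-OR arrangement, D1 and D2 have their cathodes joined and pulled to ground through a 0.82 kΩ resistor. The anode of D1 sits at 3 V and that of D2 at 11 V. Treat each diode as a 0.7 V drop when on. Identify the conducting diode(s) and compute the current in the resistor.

Assume both conduct. Then node N would need to be at both 3−0.7 = 2.3 V and 11−0.7 = 10.3 V, which is impossible.
Assume only D2 conducts: V_N = 11 − 0.7 = 10.3 V, so I_R = 10.3/0.82 = 12.6 mA.
Check D1: its anode-to-cathode voltage is 3 − 10.3 = -7.3 V < 0.7 V, so it is off. The assumption is consistent.

Only D2 conducts; I_R ≈ 13 mA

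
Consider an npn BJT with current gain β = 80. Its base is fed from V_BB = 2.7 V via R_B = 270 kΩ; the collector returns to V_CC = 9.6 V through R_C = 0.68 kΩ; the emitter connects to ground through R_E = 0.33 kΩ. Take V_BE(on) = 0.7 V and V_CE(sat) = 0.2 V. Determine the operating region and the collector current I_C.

Assume active. Base-emitter loop: I_B = (V_BB − V_BE)/(R_B + (β+1)R_E) = (2.7 − 0.7)/(270 + 81×0.33) = 0.00674 mA.
I_C = β·I_B = 80×0.00674 = 0.539 mA.
V_CE = V_CC − I_C·R_C − I_E·R_E = 9.6 − 0.539×0.68 − 0.546×0.33 = 9.05 V > V_CE(sat), so the active-region assumption holds.

active; I_C ≈ 0.54 mA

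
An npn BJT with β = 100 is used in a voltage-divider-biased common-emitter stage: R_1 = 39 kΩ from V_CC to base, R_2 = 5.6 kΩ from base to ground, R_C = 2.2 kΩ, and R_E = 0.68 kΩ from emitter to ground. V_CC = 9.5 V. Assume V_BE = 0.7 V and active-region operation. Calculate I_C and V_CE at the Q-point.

I_C ≈ 0.67 mA, V_CE ≈ 7.6 V

Thevenize the base divider: V_Th = V_CC·R_2/(R_1+R_2) = 9.5×5.6/44.6 = 1.19 V, R_Th = R_1‖R_2 = 4.9 kΩ.
Base-emitter loop: V_Th = I_B·R_Th + V_BE + (β+1)I_B·R_E, so I_B = (1.19 − 0.7) / (4.9 + 101×0.68) = 0.0067 mA.
I_C = β·I_B = 100×0.0067 = 0.67 mA, and I_E = (β+1)I_B = 0.677 mA.
V_CE = V_CC − I_C·R_C − I_E·R_E = 9.5 − 0.67×2.2 − 0.677×0.68 = 7.57 V.
V_CE = 7.57 V > 0.2 V confirms active-region operation.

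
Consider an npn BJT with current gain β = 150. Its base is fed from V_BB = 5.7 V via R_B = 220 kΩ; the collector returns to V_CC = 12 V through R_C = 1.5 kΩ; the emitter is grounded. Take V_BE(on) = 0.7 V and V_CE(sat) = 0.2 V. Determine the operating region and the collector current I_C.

active; I_C ≈ 3.4 mA

Assume active. Base-emitter loop: I_B = (V_BB − V_BE)/R_B = (5.7 − 0.7)/220 = 0.0227 mA.
I_C = β·I_B = 150×0.0227 = 3.41 mA.
V_CE = V_CC − I_C·R_C = 12 − 3.41×1.5 = 6.89 V > V_CE(sat), so the active-region assumption holds.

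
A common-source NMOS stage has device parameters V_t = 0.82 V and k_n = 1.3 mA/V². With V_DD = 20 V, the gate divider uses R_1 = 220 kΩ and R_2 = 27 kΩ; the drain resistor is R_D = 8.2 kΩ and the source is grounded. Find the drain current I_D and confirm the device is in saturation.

I_D ≈ 1.2 mA

V_G = V_DD·R_2/(R_1+R_2) = 20×27/247 = 2.19 V. With the source grounded, V_GS = V_G = 2.19 V.
Assume saturation: I_D = (k_n/2)(V_GS − V_t)² = (1.3/2)×(2.19 − 0.82)² = 0.65×1.37² = 1.21 mA.
V_DS = V_DD − I_D·R_D = 20 − 1.21×8.2 = 10.1 V.
Saturation requires V_DS ≥ V_GS − V_t = 1.37 V; 10.1 ≥ 1.37 ✓.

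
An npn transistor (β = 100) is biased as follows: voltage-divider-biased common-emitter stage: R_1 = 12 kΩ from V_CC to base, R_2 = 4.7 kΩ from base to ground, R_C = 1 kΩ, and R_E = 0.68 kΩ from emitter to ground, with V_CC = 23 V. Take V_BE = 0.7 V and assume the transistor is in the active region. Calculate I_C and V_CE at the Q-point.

Thevenize the base divider: V_Th = V_CC·R_2/(R_1+R_2) = 23×4.7/16.7 = 6.47 V, R_Th = R_1‖R_2 = 3.38 kΩ.
Base-emitter loop: V_Th = I_B·R_Th + V_BE + (β+1)I_B·R_E, so I_B = (6.47 − 0.7) / (3.38 + 101×0.68) = 0.0801 mA.
I_C = β·I_B = 100×0.0801 = 8.01 mA, and I_E = (β+1)I_B = 8.09 mA.
V_CE = V_CC − I_C·R_C − I_E·R_E = 23 − 8.01×1 − 8.09×0.68 = 9.49 V.
V_CE = 9.49 V > 0.2 V confirms active-region operation.

I_C ≈ 8 mA, V_CE ≈ 9.5 V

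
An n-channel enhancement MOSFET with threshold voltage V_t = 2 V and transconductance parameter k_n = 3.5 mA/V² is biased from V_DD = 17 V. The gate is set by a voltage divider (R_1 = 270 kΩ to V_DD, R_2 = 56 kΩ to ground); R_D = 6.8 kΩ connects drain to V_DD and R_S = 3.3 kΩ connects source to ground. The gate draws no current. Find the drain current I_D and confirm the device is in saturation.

I_D ≈ 0.18 mA

V_G = V_DD·R_2/(R_1+R_2) = 17×56/326 = 2.92 V.
Assume saturation: I_D = (k_n/2)(V_GS − V_t)² with V_GS = V_G − I_D·R_S = 2.92 − 3.3·I_D.
Substituting gives 19.1·I_D² − 11.6·I_D + 1.48 = 0, with roots I_D = 0.181 or 0.429 mA.
The root I_D = 0.429 mA gives V_GS = 1.5 V ≤ V_t, so take I_D = 0.181 mA.
Then V_GS = 2.32 V and V_DS = V_DD − I_D(R_D+R_S) = 17 − 0.181×10.1 = 15.2 V.
Saturation requires V_DS ≥ V_GS − V_t = 0.322 V; 15.2 ≥ 0.322 ✓.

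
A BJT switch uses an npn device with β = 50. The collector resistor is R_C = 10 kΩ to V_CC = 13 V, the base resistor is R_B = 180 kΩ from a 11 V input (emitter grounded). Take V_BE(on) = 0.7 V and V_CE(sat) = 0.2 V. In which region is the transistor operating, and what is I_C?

Assume active: I_B = (11 − 0.7)/180 = 0.0572 mA, giving I_C = β·I_B = 2.86 mA.
But then V_CE = 13 − 2.86×10 = -15.6 V < V_CE(sat) = 0.2 V — impossible in the active region.
So the transistor is saturated. With V_CE = 0.2 V, I_C = (V_CC − 0.2)/R_C = 12.8/10 = 1.28 mA.
Check: β·I_B = 2.86 mA > I_C = 1.28 mA, confirming saturation.

saturation; I_C ≈ 1.3 mA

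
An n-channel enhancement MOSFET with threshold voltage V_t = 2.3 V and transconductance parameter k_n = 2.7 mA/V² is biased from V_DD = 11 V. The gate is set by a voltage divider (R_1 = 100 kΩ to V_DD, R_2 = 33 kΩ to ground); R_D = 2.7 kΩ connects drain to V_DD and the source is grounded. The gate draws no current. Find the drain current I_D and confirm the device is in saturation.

I_D ≈ 0.25 mA

V_G = V_DD·R_2/(R_1+R_2) = 11×33/133 = 2.73 V. With the source grounded, V_GS = V_G = 2.73 V.
Assume saturation: I_D = (k_n/2)(V_GS − V_t)² = (2.7/2)×(2.73 − 2.3)² = 1.35×0.429² = 0.249 mA.
V_DS = V_DD − I_D·R_D = 11 − 0.249×2.7 = 10.3 V.
Saturation requires V_DS ≥ V_GS − V_t = 0.429 V; 10.3 ≥ 0.429 ✓.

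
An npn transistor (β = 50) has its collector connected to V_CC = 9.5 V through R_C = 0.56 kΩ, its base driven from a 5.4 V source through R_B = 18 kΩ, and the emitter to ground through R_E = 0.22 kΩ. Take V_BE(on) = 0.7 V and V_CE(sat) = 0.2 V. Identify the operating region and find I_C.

active; I_C ≈ 8 mA

Assume active. Base-emitter loop: I_B = (V_BB − V_BE)/(R_B + (β+1)R_E) = (5.4 − 0.7)/(18 + 51×0.22) = 0.161 mA.
I_C = β·I_B = 50×0.161 = 8.04 mA.
V_CE = V_CC − I_C·R_C − I_E·R_E = 9.5 − 8.04×0.56 − 8.2×0.22 = 3.19 V > V_CE(sat), so the active-region assumption holds.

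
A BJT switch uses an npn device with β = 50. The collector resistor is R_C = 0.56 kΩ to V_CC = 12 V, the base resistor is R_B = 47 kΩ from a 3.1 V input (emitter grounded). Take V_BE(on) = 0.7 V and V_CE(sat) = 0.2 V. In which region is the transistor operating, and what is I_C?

active; I_C ≈ 2.6 mA

Assume active. Base-emitter loop: I_B = (V_BB − V_BE)/R_B = (3.1 − 0.7)/47 = 0.0511 mA.
I_C = β·I_B = 50×0.0511 = 2.55 mA.
V_CE = V_CC − I_C·R_C = 12 − 2.55×0.56 = 10.6 V > V_CE(sat), so the active-region assumption holds.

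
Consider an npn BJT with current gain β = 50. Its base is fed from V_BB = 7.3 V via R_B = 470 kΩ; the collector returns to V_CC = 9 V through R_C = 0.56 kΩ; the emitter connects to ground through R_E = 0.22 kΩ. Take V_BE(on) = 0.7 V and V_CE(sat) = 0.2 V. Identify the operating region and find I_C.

Assume active. Base-emitter loop: I_B = (V_BB − V_BE)/(R_B + (β+1)R_E) = (7.3 − 0.7)/(470 + 51×0.22) = 0.0137 mA.
I_C = β·I_B = 50×0.0137 = 0.686 mA.
V_CE = V_CC − I_C·R_C − I_E·R_E = 9 − 0.686×0.56 − 0.699×0.22 = 8.46 V > V_CE(sat), so the active-region assumption holds.

active; I_C ≈ 0.69 mA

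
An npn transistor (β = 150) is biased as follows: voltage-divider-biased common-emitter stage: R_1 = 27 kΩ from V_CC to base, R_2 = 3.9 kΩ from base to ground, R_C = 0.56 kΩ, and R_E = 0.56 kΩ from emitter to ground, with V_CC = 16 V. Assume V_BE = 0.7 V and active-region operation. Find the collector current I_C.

I_C ≈ 2.2 mA

Thevenize the base divider: V_Th = V_CC·R_2/(R_1+R_2) = 16×3.9/30.9 = 2.02 V, R_Th = R_1‖R_2 = 3.41 kΩ.
Base-emitter loop: V_Th = I_B·R_Th + V_BE + (β+1)I_B·R_E, so I_B = (2.02 − 0.7) / (3.41 + 151×0.56) = 0.015 mA.
I_C = β·I_B = 150×0.015 = 2.25 mA, and I_E = (β+1)I_B = 2.26 mA.
V_CE = V_CC − I_C·R_C − I_E·R_E = 16 − 2.25×0.56 − 2.26×0.56 = 13.5 V.
V_CE = 13.5 V > 0.2 V confirms active-region operation.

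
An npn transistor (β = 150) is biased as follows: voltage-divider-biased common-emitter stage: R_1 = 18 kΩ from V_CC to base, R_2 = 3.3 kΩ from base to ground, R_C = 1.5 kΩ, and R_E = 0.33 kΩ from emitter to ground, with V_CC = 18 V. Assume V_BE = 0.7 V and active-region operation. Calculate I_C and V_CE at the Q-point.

I_C ≈ 6 mA, V_CE ≈ 7.1 V

Thevenize the base divider: V_Th = V_CC·R_2/(R_1+R_2) = 18×3.3/21.3 = 2.79 V, R_Th = R_1‖R_2 = 2.79 kΩ.
Base-emitter loop: V_Th = I_B·R_Th + V_BE + (β+1)I_B·R_E, so I_B = (2.79 − 0.7) / (2.79 + 151×0.33) = 0.0397 mA.
I_C = β·I_B = 150×0.0397 = 5.95 mA, and I_E = (β+1)I_B = 5.99 mA.
V_CE = V_CC − I_C·R_C − I_E·R_E = 18 − 5.95×1.5 − 5.99×0.33 = 7.09 V.
V_CE = 7.09 V > 0.2 V confirms active-region operation.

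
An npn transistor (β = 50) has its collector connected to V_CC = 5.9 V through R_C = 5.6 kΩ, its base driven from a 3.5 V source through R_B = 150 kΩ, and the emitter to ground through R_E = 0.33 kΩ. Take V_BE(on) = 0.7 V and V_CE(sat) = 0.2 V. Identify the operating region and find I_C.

active; I_C ≈ 0.84 mA

Assume active. Base-emitter loop: I_B = (V_BB − V_BE)/(R_B + (β+1)R_E) = (3.5 − 0.7)/(150 + 51×0.33) = 0.0168 mA.
I_C = β·I_B = 50×0.0168 = 0.839 mA.
V_CE = V_CC − I_C·R_C − I_E·R_E = 5.9 − 0.839×5.6 − 0.856×0.33 = 0.918 V > V_CE(sat), so the active-region assumption holds.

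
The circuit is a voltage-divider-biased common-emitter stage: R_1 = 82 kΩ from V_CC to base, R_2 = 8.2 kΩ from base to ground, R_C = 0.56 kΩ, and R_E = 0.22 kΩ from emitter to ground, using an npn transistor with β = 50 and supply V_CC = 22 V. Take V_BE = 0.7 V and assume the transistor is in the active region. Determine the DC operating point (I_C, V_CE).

Thevenize the base divider: V_Th = V_CC·R_2/(R_1+R_2) = 22×8.2/90.2 = 2 V, R_Th = R_1‖R_2 = 7.45 kΩ.
Base-emitter loop: V_Th = I_B·R_Th + V_BE + (β+1)I_B·R_E, so I_B = (2 − 0.7) / (7.45 + 51×0.22) = 0.0696 mA.
I_C = β·I_B = 50×0.0696 = 3.48 mA, and I_E = (β+1)I_B = 3.55 mA.
V_CE = V_CC − I_C·R_C − I_E·R_E = 22 − 3.48×0.56 − 3.55×0.22 = 19.3 V.
V_CE = 19.3 V > 0.2 V confirms active-region operation.

I_C ≈ 3.5 mA, V_CE ≈ 19 V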